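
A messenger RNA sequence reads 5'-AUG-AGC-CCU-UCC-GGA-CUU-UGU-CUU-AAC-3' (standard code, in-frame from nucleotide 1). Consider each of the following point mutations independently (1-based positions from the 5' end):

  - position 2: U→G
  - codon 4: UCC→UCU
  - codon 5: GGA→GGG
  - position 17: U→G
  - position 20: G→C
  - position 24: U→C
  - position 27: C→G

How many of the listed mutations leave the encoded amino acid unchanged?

Codon 1: AUG (Met) → AGG (Arg) — missense.
Codon 4: UCC (Ser) → UCU (Ser) — synonymous.
Codon 5: GGA (Gly) → GGG (Gly) — synonymous.
Codon 6: CUU (Leu) → CGU (Arg) — missense.
Codon 7: UGU (Cys) → UCU (Ser) — missense.
Codon 8: CUU (Leu) → CUC (Leu) — synonymous.
Codon 9: AAC (Asn) → AAG (Lys) — missense.
Synonymous: 3 of 7.

3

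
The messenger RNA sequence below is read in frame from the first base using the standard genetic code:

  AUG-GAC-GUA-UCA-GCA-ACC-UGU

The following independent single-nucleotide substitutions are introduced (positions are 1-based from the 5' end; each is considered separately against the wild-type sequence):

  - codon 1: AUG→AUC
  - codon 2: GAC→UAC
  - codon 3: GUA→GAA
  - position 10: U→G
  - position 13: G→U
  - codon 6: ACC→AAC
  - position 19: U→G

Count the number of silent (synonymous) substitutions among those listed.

0

Codon 1: AUG (Met) → AUC (Ile) — missense.
Codon 2: GAC (Asp) → UAC (Tyr) — missense.
Codon 3: GUA (Val) → GAA (Glu) — missense.
Codon 4: UCA (Ser) → GCA (Ala) — missense.
Codon 5: GCA (Ala) → UCA (Ser) — missense.
Codon 6: ACC (Thr) → AAC (Asn) — missense.
Codon 7: UGU (Cys) → GGU (Gly) — missense.
Synonymous: 0 of 7.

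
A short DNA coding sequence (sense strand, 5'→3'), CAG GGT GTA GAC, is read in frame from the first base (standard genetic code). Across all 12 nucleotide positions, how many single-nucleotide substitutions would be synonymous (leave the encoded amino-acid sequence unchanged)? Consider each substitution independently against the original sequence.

Codon 1 (CAG, Gln): 1 synonymous substitution.
Codon 2 (GGT, Gly): 3 synonymous substitutions.
Codon 3 (GTA, Val): 3 synonymous substitutions.
Codon 4 (GAC, Asp): 1 synonymous substitution.
Total: 1 + 3 + 3 + 1 = 8.

8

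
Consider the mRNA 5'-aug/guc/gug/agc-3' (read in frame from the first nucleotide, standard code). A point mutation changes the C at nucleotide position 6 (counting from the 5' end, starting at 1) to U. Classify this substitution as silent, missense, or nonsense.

Position 6 falls in codon 2: GUC → Val.
After the substitution the codon is GUU → Val.
Both encode Val, so the change is synonymous.

silent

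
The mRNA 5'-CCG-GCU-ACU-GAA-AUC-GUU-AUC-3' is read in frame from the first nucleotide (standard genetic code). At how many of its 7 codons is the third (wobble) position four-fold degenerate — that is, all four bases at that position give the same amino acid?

4

Codon 1 CCG (Pro): third position 4-fold.
Codon 2 GCU (Ala): third position 4-fold.
Codon 3 ACU (Thr): third position 4-fold.
Codon 4 GAA (Glu): third position 2-fold.
Codon 5 AUC (Ile): third position 3-fold.
Codon 6 GUU (Val): third position 4-fold.
Codon 7 AUC (Ile): third position 3-fold.
Four-fold degenerate third positions: 4.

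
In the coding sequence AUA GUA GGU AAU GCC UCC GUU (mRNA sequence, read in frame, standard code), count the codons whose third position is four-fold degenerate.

5

Codon 1 AUA (Ile): third position 3-fold.
Codon 2 GUA (Val): third position 4-fold.
Codon 3 GGU (Gly): third position 4-fold.
Codon 4 AAU (Asn): third position 2-fold.
Codon 5 GCC (Ala): third position 4-fold.
Codon 6 UCC (Ser): third position 4-fold.
Codon 7 GUU (Val): third position 4-fold.
Four-fold degenerate third positions: 5.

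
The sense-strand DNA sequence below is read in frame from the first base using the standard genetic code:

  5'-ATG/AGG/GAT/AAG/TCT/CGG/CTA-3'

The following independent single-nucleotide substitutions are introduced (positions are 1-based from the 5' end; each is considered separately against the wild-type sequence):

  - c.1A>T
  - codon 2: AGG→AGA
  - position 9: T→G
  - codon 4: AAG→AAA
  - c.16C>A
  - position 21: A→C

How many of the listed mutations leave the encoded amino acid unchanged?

Codon 1: ATG (Met) → TTG (Leu) — missense.
Codon 2: AGG (Arg) → AGA (Arg) — synonymous.
Codon 3: GAT (Asp) → GAG (Glu) — missense.
Codon 4: AAG (Lys) → AAA (Lys) — synonymous.
Codon 6: CGG (Arg) → AGG (Arg) — synonymous.
Codon 7: CTA (Leu) → CTC (Leu) — synonymous.
Synonymous: 4 of 6.

4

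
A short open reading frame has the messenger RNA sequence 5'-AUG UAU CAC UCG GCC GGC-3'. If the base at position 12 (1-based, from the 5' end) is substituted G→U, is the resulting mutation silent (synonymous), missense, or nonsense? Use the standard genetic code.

Position 12 falls in codon 4: UCG → Ser.
After the substitution the codon is UCU → Ser.
Both encode Ser, so the change is synonymous.

silent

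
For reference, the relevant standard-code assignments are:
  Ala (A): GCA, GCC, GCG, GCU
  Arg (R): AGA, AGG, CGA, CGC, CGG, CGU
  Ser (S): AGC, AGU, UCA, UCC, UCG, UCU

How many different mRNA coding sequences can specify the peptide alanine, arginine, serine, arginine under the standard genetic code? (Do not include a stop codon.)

Ala: 4 codons.
Arg: 6 codons.
Ser: 6 codons.
Arg: 6 codons.
4 × 6 × 6 × 6 = 864.

864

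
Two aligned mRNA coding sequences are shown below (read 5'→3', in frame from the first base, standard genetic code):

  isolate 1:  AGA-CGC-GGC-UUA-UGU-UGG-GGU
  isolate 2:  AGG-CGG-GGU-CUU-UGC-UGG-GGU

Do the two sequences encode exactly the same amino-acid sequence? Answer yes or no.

Codon 1: AGA Arg / AGG Arg — synonymous.
Codon 2: CGC Arg / CGG Arg — synonymous.
Codon 3: GGC Gly / GGU Gly — synonymous.
Codon 4: UUA Leu / CUU Leu — synonymous.
Codon 5: UGU Cys / UGC Cys — synonymous.
Codon 6: UGG Trp / UGG Trp — identical.
Codon 7: GGU Gly / GGU Gly — identical.
Nonsynonymous differences: 0 → same protein.

yes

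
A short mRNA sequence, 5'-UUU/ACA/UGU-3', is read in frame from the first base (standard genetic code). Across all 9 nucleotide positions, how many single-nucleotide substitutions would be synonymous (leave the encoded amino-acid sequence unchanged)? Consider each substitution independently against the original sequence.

Codon 1 (UUU, Phe): 1 synonymous substitution.
Codon 2 (ACA, Thr): 3 synonymous substitutions.
Codon 3 (UGU, Cys): 1 synonymous substitution.
Total: 1 + 3 + 1 = 5.

5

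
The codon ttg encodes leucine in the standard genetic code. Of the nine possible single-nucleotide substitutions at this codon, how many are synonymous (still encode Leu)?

Position 1: CTG → 1 synonymous.
Position 2: none → 0 synonymous.
Position 3: TTA → 1 synonymous.
Total: 1 + 0 + 1 = 2.

2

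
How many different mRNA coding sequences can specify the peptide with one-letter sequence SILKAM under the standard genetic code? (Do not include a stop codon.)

Ser: 6 codons.
Ile: 3 codons.
Leu: 6 codons.
Lys: 2 codons.
Ala: 4 codons.
Met: 1 codon.
6 × 3 × 6 × 2 × 4 × 1 = 864.

864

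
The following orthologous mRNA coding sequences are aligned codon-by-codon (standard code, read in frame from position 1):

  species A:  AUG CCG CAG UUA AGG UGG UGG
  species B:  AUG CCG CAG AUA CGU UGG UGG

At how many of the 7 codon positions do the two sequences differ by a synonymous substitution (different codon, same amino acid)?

1

Codon 1: AUG Met / AUG Met — identical.
Codon 2: CCG Pro / CCG Pro — identical.
Codon 3: CAG Gln / CAG Gln — identical.
Codon 4: UUA Leu / AUA Ile — nonsynonymous.
Codon 5: AGG Arg / CGU Arg — synonymous.
Codon 6: UGG Trp / UGG Trp — identical.
Codon 7: UGG Trp / UGG Trp — identical.
Synonymous differences: 1.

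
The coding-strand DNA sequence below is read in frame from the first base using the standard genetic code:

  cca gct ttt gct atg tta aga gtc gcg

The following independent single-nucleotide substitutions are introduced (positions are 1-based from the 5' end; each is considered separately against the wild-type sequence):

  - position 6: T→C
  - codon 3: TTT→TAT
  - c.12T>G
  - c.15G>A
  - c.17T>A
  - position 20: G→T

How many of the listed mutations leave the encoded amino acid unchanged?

Codon 2: GCT (Ala) → GCC (Ala) — synonymous.
Codon 3: TTT (Phe) → TAT (Tyr) — missense.
Codon 4: GCT (Ala) → GCG (Ala) — synonymous.
Codon 5: ATG (Met) → ATA (Ile) — missense.
Codon 6: TTA (Leu) → TAA (Stop) — nonsense.
Codon 7: AGA (Arg) → ATA (Ile) — missense.
Synonymous: 2 of 6.

2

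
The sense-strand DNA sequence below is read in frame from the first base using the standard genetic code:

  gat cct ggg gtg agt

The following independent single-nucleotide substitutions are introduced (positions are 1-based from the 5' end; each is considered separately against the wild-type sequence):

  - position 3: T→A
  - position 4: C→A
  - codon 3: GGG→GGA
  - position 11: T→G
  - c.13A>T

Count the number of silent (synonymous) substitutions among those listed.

1

Codon 1: GAT (Asp) → GAA (Glu) — missense.
Codon 2: CCT (Pro) → ACT (Thr) — missense.
Codon 3: GGG (Gly) → GGA (Gly) — synonymous.
Codon 4: GTG (Val) → GGG (Gly) — missense.
Codon 5: AGT (Ser) → TGT (Cys) — missense.
Synonymous: 1 of 5.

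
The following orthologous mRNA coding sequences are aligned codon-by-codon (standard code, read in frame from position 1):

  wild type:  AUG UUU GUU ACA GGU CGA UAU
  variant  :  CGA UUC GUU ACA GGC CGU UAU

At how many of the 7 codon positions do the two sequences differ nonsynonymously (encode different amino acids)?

1

Codon 1: AUG Met / CGA Arg — nonsynonymous.
Codon 2: UUU Phe / UUC Phe — synonymous.
Codon 3: GUU Val / GUU Val — identical.
Codon 4: ACA Thr / ACA Thr — identical.
Codon 5: GGU Gly / GGC Gly — synonymous.
Codon 6: CGA Arg / CGU Arg — synonymous.
Codon 7: UAU Tyr / UAU Tyr — identical.
Nonsynonymous differences: 1.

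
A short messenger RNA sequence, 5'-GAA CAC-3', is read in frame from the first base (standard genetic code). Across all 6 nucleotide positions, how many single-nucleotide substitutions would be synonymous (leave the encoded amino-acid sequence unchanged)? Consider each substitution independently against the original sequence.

Codon 1 (GAA, Glu): 1 synonymous substitution.
Codon 2 (CAC, His): 1 synonymous substitution.
Total: 1 + 1 = 2.

2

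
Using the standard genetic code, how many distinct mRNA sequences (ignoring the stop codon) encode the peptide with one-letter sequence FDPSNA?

768

Phe: 2 codons.
Asp: 2 codons.
Pro: 4 codons.
Ser: 6 codons.
Asn: 2 codons.
Ala: 4 codons.
2 × 2 × 4 × 6 × 2 × 4 = 768.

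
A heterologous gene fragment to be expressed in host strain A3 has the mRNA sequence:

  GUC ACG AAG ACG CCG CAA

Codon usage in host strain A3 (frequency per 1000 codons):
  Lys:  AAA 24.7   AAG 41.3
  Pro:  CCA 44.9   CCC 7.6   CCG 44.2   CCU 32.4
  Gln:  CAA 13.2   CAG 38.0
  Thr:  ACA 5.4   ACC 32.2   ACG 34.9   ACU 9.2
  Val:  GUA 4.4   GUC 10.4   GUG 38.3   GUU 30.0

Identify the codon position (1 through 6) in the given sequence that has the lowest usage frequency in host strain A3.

1

Codon 1 GUC (Val): 10.4 per 1000.
Codon 2 ACG (Thr): 34.9 per 1000.
Codon 3 AAG (Lys): 41.3 per 1000.
Codon 4 ACG (Thr): 34.9 per 1000.
Codon 5 CCG (Pro): 44.2 per 1000.
Codon 6 CAA (Gln): 13.2 per 1000.
Lowest frequency is 10.4 at codon 1.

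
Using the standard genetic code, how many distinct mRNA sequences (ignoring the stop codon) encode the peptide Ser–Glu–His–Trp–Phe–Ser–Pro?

Ser: 6 codons.
Glu: 2 codons.
His: 2 codons.
Trp: 1 codon.
Phe: 2 codons.
Ser: 6 codons.
Pro: 4 codons.
6 × 2 × 2 × 1 × 2 × 6 × 4 = 1152.

1152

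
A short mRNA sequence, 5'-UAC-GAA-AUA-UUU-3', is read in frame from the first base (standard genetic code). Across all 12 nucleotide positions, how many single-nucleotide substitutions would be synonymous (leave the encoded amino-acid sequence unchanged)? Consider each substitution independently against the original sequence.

Codon 1 (UAC, Tyr): 1 synonymous substitution.
Codon 2 (GAA, Glu): 1 synonymous substitution.
Codon 3 (AUA, Ile): 2 synonymous substitutions.
Codon 4 (UUU, Phe): 1 synonymous substitution.
Total: 1 + 1 + 2 + 1 = 5.

5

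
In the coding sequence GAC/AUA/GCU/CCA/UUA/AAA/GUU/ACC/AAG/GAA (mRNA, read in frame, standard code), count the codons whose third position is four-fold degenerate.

4

Codon 1 GAC (Asp): third position 2-fold.
Codon 2 AUA (Ile): third position 3-fold.
Codon 3 GCU (Ala): third position 4-fold.
Codon 4 CCA (Pro): third position 4-fold.
Codon 5 UUA (Leu): third position 2-fold.
Codon 6 AAA (Lys): third position 2-fold.
Codon 7 GUU (Val): third position 4-fold.
Codon 8 ACC (Thr): third position 4-fold.
Codon 9 AAG (Lys): third position 2-fold.
Codon 10 GAA (Glu): third position 2-fold.
Four-fold degenerate third positions: 4.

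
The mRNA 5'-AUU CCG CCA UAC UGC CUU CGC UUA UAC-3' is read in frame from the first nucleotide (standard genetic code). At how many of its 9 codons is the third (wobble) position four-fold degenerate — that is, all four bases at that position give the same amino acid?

Codon 1 AUU (Ile): third position 3-fold.
Codon 2 CCG (Pro): third position 4-fold.
Codon 3 CCA (Pro): third position 4-fold.
Codon 4 UAC (Tyr): third position 2-fold.
Codon 5 UGC (Cys): third position 2-fold.
Codon 6 CUU (Leu): third position 4-fold.
Codon 7 CGC (Arg): third position 4-fold.
Codon 8 UUA (Leu): third position 2-fold.
Codon 9 UAC (Tyr): third position 2-fold.
Four-fold degenerate third positions: 4.

4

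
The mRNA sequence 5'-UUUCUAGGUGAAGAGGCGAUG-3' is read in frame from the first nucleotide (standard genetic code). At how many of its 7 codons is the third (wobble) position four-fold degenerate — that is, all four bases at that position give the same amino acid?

3

Codon 1 UUU (Phe): third position 2-fold.
Codon 2 CUA (Leu): third position 4-fold.
Codon 3 GGU (Gly): third position 4-fold.
Codon 4 GAA (Glu): third position 2-fold.
Codon 5 GAG (Glu): third position 2-fold.
Codon 6 GCG (Ala): third position 4-fold.
Codon 7 AUG (Met): third position 1-fold.
Four-fold degenerate third positions: 3.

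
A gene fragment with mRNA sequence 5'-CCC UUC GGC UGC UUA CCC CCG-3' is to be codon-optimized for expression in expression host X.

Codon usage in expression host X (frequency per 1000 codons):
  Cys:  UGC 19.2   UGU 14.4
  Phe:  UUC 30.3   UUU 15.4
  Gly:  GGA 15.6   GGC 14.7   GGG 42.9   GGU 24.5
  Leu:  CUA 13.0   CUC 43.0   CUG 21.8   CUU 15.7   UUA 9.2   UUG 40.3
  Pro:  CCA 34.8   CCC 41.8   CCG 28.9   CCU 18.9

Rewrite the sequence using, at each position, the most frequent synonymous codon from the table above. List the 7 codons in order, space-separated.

CCC UUC GGG UGC CUC CCC CCC

Codon 1 (Pro): best is CCC at 41.8.
Codon 2 (Phe): best is UUC at 30.3.
Codon 3 (Gly): best is GGG at 42.9.
Codon 4 (Cys): best is UGC at 19.2.
Codon 5 (Leu): best is CUC at 43.0.
Codon 6 (Pro): best is CCC at 41.8.
Codon 7 (Pro): best is CCC at 41.8.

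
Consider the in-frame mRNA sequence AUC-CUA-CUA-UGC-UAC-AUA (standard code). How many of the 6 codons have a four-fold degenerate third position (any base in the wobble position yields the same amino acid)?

2

Codon 1 AUC (Ile): third position 3-fold.
Codon 2 CUA (Leu): third position 4-fold.
Codon 3 CUA (Leu): third position 4-fold.
Codon 4 UGC (Cys): third position 2-fold.
Codon 5 UAC (Tyr): third position 2-fold.
Codon 6 AUA (Ile): third position 3-fold.
Four-fold degenerate third positions: 2.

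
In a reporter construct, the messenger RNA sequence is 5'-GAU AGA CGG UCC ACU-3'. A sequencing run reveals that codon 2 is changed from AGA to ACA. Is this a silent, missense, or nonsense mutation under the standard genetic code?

missense

Position 5 falls in codon 2: AGA → Arg.
After the substitution the codon is ACA → Thr.
Arg ≠ Thr, so this is a missense mutation.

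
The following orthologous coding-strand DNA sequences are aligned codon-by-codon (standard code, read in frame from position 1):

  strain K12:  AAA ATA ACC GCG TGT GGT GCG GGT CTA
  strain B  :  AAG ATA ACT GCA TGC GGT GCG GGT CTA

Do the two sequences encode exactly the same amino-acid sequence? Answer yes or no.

Codon 1: AAA Lys / AAG Lys — synonymous.
Codon 2: ATA Ile / ATA Ile — identical.
Codon 3: ACC Thr / ACT Thr — synonymous.
Codon 4: GCG Ala / GCA Ala — synonymous.
Codon 5: TGT Cys / TGC Cys — synonymous.
Codon 6: GGT Gly / GGT Gly — identical.
Codon 7: GCG Ala / GCG Ala — identical.
Codon 8: GGT Gly / GGT Gly — identical.
Codon 9: CTA Leu / CTA Leu — identical.
Nonsynonymous differences: 0 → same protein.

yes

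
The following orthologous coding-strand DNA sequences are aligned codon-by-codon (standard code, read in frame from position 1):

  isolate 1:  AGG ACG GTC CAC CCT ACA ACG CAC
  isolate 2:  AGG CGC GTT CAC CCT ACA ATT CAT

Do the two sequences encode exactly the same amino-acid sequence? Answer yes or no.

no

Codon 1: AGG Arg / AGG Arg — identical.
Codon 2: ACG Thr / CGC Arg — nonsynonymous.
Codon 3: GTC Val / GTT Val — synonymous.
Codon 4: CAC His / CAC His — identical.
Codon 5: CCT Pro / CCT Pro — identical.
Codon 6: ACA Thr / ACA Thr — identical.
Codon 7: ACG Thr / ATT Ile — nonsynonymous.
Codon 8: CAC His / CAT His — synonymous.
Nonsynonymous differences: 2 → different protein.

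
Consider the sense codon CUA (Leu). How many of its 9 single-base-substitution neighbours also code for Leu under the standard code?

Position 1: UUA → 1 synonymous.
Position 2: none → 0 synonymous.
Position 3: CUU, CUC, CUG → 3 synonymous.
Total: 1 + 0 + 3 = 4.

4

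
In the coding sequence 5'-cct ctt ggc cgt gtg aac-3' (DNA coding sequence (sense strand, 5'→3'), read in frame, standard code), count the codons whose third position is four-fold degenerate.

5

Codon 1 CCT (Pro): third position 4-fold.
Codon 2 CTT (Leu): third position 4-fold.
Codon 3 GGC (Gly): third position 4-fold.
Codon 4 CGT (Arg): third position 4-fold.
Codon 5 GTG (Val): third position 4-fold.
Codon 6 AAC (Asn): third position 2-fold.
Four-fold degenerate third positions: 5.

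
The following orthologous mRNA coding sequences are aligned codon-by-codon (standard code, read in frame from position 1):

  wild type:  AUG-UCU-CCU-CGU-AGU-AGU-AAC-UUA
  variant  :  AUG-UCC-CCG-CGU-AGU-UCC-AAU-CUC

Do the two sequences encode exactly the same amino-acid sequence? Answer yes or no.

Codon 1: AUG Met / AUG Met — identical.
Codon 2: UCU Ser / UCC Ser — synonymous.
Codon 3: CCU Pro / CCG Pro — synonymous.
Codon 4: CGU Arg / CGU Arg — identical.
Codon 5: AGU Ser / AGU Ser — identical.
Codon 6: AGU Ser / UCC Ser — synonymous.
Codon 7: AAC Asn / AAU Asn — synonymous.
Codon 8: UUA Leu / CUC Leu — synonymous.
Nonsynonymous differences: 0 → same protein.

yes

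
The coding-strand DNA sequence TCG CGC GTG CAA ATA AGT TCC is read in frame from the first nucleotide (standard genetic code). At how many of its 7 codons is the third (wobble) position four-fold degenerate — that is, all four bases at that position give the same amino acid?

4

Codon 1 TCG (Ser): third position 4-fold.
Codon 2 CGC (Arg): third position 4-fold.
Codon 3 GTG (Val): third position 4-fold.
Codon 4 CAA (Gln): third position 2-fold.
Codon 5 ATA (Ile): third position 3-fold.
Codon 6 AGT (Ser): third position 2-fold.
Codon 7 TCC (Ser): third position 4-fold.
Four-fold degenerate third positions: 4.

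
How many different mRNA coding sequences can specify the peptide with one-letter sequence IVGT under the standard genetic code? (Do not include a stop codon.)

Ile: 3 codons.
Val: 4 codons.
Gly: 4 codons.
Thr: 4 codons.
3 × 4 × 4 × 4 = 192.

192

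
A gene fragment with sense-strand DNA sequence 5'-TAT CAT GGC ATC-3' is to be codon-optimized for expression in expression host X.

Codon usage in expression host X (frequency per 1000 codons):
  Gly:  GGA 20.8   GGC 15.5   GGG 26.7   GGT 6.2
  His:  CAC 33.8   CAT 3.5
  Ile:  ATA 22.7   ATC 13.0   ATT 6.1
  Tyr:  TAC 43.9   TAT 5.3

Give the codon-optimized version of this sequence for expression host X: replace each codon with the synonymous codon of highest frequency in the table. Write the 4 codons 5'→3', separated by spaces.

TAC CAC GGG ATA

Codon 1 (Tyr): best is TAC at 43.9.
Codon 2 (His): best is CAC at 33.8.
Codon 3 (Gly): best is GGG at 26.7.
Codon 4 (Ile): best is ATA at 22.7.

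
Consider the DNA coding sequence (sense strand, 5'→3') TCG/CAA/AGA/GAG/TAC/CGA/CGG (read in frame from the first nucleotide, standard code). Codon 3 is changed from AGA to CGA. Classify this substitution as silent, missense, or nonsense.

silent

Position 7 falls in codon 3: AGA → Arg.
After the substitution the codon is CGA → Arg.
Both encode Arg, so the change is synonymous.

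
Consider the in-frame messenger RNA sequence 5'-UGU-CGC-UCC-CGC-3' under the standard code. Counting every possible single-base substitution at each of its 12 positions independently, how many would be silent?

10

Codon 1 (UGU, Cys): 1 synonymous substitution.
Codon 2 (CGC, Arg): 3 synonymous substitutions.
Codon 3 (UCC, Ser): 3 synonymous substitutions.
Codon 4 (CGC, Arg): 3 synonymous substitutions.
Total: 1 + 3 + 3 + 3 = 10.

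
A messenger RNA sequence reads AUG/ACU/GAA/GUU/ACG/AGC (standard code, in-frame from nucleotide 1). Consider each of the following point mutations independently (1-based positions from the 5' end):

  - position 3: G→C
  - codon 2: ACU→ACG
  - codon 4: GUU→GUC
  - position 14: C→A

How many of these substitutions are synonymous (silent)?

2

Codon 1: AUG (Met) → AUC (Ile) — missense.
Codon 2: ACU (Thr) → ACG (Thr) — synonymous.
Codon 4: GUU (Val) → GUC (Val) — synonymous.
Codon 5: ACG (Thr) → AAG (Lys) — missense.
Synonymous: 2 of 4.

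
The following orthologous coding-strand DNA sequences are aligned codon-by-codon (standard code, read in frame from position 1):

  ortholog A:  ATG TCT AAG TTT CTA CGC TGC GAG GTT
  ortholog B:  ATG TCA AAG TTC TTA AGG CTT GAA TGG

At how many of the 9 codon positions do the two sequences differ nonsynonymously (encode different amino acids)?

2

Codon 1: ATG Met / ATG Met — identical.
Codon 2: TCT Ser / TCA Ser — synonymous.
Codon 3: AAG Lys / AAG Lys — identical.
Codon 4: TTT Phe / TTC Phe — synonymous.
Codon 5: CTA Leu / TTA Leu — synonymous.
Codon 6: CGC Arg / AGG Arg — synonymous.
Codon 7: TGC Cys / CTT Leu — nonsynonymous.
Codon 8: GAG Glu / GAA Glu — synonymous.
Codon 9: GTT Val / TGG Trp — nonsynonymous.
Nonsynonymous differences: 2.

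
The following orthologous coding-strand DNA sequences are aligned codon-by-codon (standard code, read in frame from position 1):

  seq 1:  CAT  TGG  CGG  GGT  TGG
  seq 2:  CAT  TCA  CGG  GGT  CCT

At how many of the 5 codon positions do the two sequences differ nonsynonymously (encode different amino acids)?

Codon 1: CAT His / CAT His — identical.
Codon 2: TGG Trp / TCA Ser — nonsynonymous.
Codon 3: CGG Arg / CGG Arg — identical.
Codon 4: GGT Gly / GGT Gly — identical.
Codon 5: TGG Trp / CCT Pro — nonsynonymous.
Nonsynonymous differences: 2.

2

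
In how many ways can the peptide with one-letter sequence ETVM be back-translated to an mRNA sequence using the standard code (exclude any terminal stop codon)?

32

Glu: 2 codons.
Thr: 4 codons.
Val: 4 codons.
Met: 1 codon.
2 × 4 × 4 × 1 = 32.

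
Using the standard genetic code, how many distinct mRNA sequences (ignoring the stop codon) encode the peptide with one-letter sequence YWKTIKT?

Tyr: 2 codons.
Trp: 1 codon.
Lys: 2 codons.
Thr: 4 codons.
Ile: 3 codons.
Lys: 2 codons.
Thr: 4 codons.
2 × 1 × 2 × 4 × 3 × 2 × 4 = 384.

384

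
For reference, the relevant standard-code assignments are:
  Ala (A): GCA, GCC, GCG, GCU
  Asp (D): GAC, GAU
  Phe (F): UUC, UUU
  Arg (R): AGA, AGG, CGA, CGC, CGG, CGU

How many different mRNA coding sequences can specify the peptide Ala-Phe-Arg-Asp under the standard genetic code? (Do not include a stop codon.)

96

Ala: 4 codons.
Phe: 2 codons.
Arg: 6 codons.
Asp: 2 codons.
4 × 2 × 6 × 2 = 96.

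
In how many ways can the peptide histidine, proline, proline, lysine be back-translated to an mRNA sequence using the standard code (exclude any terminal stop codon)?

64

His: 2 codons.
Pro: 4 codons.
Pro: 4 codons.
Lys: 2 codons.
2 × 4 × 4 × 2 = 64.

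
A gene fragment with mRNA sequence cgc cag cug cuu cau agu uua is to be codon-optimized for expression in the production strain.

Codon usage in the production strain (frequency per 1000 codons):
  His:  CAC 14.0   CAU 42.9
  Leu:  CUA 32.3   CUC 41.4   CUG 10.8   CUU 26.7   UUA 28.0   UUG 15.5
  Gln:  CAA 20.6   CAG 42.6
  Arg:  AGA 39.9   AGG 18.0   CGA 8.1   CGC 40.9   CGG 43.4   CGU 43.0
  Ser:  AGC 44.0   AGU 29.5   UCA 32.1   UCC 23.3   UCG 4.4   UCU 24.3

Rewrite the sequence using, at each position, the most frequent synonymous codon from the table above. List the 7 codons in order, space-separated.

Codon 1 (Arg): best is CGG at 43.4.
Codon 2 (Gln): best is CAG at 42.6.
Codon 3 (Leu): best is CUC at 41.4.
Codon 4 (Leu): best is CUC at 41.4.
Codon 5 (His): best is CAU at 42.9.
Codon 6 (Ser): best is AGC at 44.0.
Codon 7 (Leu): best is CUC at 41.4.

CGG CAG CUC CUC CAU AGC CUC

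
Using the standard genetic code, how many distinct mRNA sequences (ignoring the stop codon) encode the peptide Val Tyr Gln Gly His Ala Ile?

Val: 4 codons.
Tyr: 2 codons.
Gln: 2 codons.
Gly: 4 codons.
His: 2 codons.
Ala: 4 codons.
Ile: 3 codons.
4 × 2 × 2 × 4 × 2 × 4 × 3 = 1536.

1536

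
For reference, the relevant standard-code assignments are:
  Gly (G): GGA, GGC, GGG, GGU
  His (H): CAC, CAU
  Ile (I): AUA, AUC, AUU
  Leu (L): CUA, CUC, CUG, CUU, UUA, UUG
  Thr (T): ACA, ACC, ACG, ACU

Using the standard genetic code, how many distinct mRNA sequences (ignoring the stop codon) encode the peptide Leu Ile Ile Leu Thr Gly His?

10368

Leu: 6 codons.
Ile: 3 codons.
Ile: 3 codons.
Leu: 6 codons.
Thr: 4 codons.
Gly: 4 codons.
His: 2 codons.
6 × 3 × 3 × 6 × 4 × 4 × 2 = 10368.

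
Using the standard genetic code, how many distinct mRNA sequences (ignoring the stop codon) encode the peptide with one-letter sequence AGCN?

64

Ala: 4 codons.
Gly: 4 codons.
Cys: 2 codons.
Asn: 2 codons.
4 × 4 × 2 × 2 = 64.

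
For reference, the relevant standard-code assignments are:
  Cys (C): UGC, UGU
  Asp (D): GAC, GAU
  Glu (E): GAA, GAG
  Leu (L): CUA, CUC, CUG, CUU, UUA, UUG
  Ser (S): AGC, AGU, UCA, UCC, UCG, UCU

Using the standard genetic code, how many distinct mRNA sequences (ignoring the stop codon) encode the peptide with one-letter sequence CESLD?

Cys: 2 codons.
Glu: 2 codons.
Ser: 6 codons.
Leu: 6 codons.
Asp: 2 codons.
2 × 2 × 6 × 6 × 2 = 288.

288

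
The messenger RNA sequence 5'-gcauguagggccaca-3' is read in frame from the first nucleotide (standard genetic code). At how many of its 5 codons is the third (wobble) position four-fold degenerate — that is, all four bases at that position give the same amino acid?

Codon 1 GCA (Ala): third position 4-fold.
Codon 2 UGU (Cys): third position 2-fold.
Codon 3 AGG (Arg): third position 2-fold.
Codon 4 GCC (Ala): third position 4-fold.
Codon 5 ACA (Thr): third position 4-fold.
Four-fold degenerate third positions: 3.

3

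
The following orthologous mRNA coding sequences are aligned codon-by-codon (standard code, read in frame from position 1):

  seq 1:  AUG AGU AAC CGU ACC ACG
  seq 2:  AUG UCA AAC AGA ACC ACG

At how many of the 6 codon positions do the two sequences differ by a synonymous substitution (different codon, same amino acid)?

Codon 1: AUG Met / AUG Met — identical.
Codon 2: AGU Ser / UCA Ser — synonymous.
Codon 3: AAC Asn / AAC Asn — identical.
Codon 4: CGU Arg / AGA Arg — synonymous.
Codon 5: ACC Thr / ACC Thr — identical.
Codon 6: ACG Thr / ACG Thr — identical.
Synonymous differences: 2.

2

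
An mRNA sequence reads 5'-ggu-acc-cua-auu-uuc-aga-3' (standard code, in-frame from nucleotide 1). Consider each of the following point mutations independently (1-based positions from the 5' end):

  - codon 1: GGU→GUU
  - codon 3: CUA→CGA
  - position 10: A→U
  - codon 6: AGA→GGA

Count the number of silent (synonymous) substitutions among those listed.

Codon 1: GGU (Gly) → GUU (Val) — missense.
Codon 3: CUA (Leu) → CGA (Arg) — missense.
Codon 4: AUU (Ile) → UUU (Phe) — missense.
Codon 6: AGA (Arg) → GGA (Gly) — missense.
Synonymous: 0 of 4.

0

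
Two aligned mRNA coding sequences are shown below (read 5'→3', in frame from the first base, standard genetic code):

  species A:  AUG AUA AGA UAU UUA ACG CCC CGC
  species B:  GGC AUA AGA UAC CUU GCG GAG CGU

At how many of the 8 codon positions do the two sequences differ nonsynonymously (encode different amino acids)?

3

Codon 1: AUG Met / GGC Gly — nonsynonymous.
Codon 2: AUA Ile / AUA Ile — identical.
Codon 3: AGA Arg / AGA Arg — identical.
Codon 4: UAU Tyr / UAC Tyr — synonymous.
Codon 5: UUA Leu / CUU Leu — synonymous.
Codon 6: ACG Thr / GCG Ala — nonsynonymous.
Codon 7: CCC Pro / GAG Glu — nonsynonymous.
Codon 8: CGC Arg / CGU Arg — synonymous.
Nonsynonymous differences: 3.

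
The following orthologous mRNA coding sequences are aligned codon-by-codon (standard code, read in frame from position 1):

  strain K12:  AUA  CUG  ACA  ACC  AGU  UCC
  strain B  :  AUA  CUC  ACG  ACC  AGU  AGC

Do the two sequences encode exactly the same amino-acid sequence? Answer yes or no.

yes

Codon 1: AUA Ile / AUA Ile — identical.
Codon 2: CUG Leu / CUC Leu — synonymous.
Codon 3: ACA Thr / ACG Thr — synonymous.
Codon 4: ACC Thr / ACC Thr — identical.
Codon 5: AGU Ser / AGU Ser — identical.
Codon 6: UCC Ser / AGC Ser — synonymous.
Nonsynonymous differences: 0 → same protein.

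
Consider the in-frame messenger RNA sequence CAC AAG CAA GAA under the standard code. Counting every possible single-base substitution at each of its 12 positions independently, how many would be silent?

Codon 1 (CAC, His): 1 synonymous substitution.
Codon 2 (AAG, Lys): 1 synonymous substitution.
Codon 3 (CAA, Gln): 1 synonymous substitution.
Codon 4 (GAA, Glu): 1 synonymous substitution.
Total: 1 + 1 + 1 + 1 = 4.

4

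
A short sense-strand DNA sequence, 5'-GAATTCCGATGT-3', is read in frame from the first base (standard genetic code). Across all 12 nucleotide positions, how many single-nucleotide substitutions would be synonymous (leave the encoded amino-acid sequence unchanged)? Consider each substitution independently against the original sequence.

Codon 1 (GAA, Glu): 1 synonymous substitution.
Codon 2 (TTC, Phe): 1 synonymous substitution.
Codon 3 (CGA, Arg): 4 synonymous substitutions.
Codon 4 (TGT, Cys): 1 synonymous substitution.
Total: 1 + 1 + 4 + 1 = 7.

7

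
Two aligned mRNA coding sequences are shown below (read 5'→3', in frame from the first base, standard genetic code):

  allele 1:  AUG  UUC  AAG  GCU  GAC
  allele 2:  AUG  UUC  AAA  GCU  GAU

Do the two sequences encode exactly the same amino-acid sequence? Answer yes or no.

yes

Codon 1: AUG Met / AUG Met — identical.
Codon 2: UUC Phe / UUC Phe — identical.
Codon 3: AAG Lys / AAA Lys — synonymous.
Codon 4: GCU Ala / GCU Ala — identical.
Codon 5: GAC Asp / GAU Asp — synonymous.
Nonsynonymous differences: 0 → same protein.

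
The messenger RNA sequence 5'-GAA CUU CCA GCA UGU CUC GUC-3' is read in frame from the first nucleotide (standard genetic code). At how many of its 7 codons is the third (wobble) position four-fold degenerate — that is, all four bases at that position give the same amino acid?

5

Codon 1 GAA (Glu): third position 2-fold.
Codon 2 CUU (Leu): third position 4-fold.
Codon 3 CCA (Pro): third position 4-fold.
Codon 4 GCA (Ala): third position 4-fold.
Codon 5 UGU (Cys): third position 2-fold.
Codon 6 CUC (Leu): third position 4-fold.
Codon 7 GUC (Val): third position 4-fold.
Four-fold degenerate third positions: 5.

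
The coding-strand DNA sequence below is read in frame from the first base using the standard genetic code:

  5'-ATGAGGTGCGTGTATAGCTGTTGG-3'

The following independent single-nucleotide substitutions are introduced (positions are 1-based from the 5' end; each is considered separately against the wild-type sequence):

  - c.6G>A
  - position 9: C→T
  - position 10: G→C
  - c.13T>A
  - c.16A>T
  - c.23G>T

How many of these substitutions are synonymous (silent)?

2

Codon 2: AGG (Arg) → AGA (Arg) — synonymous.
Codon 3: TGC (Cys) → TGT (Cys) — synonymous.
Codon 4: GTG (Val) → CTG (Leu) — missense.
Codon 5: TAT (Tyr) → AAT (Asn) — missense.
Codon 6: AGC (Ser) → TGC (Cys) — missense.
Codon 8: TGG (Trp) → TTG (Leu) — missense.
Synonymous: 2 of 6.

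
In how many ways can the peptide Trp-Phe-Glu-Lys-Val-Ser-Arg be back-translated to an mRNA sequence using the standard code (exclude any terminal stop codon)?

1152

Trp: 1 codon.
Phe: 2 codons.
Glu: 2 codons.
Lys: 2 codons.
Val: 4 codons.
Ser: 6 codons.
Arg: 6 codons.
1 × 2 × 2 × 2 × 4 × 6 × 6 = 1152.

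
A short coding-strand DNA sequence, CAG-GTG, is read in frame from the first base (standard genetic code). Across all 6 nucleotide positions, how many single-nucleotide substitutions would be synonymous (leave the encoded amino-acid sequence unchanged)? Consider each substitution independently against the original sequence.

4

Codon 1 (CAG, Gln): 1 synonymous substitution.
Codon 2 (GTG, Val): 3 synonymous substitutions.
Total: 1 + 3 = 4.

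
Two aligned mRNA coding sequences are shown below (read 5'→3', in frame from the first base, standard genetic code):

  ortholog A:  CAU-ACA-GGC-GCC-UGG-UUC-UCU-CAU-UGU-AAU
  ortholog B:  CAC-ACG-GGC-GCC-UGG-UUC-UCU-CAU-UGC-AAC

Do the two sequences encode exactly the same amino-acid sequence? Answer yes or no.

yes

Codon 1: CAU His / CAC His — synonymous.
Codon 2: ACA Thr / ACG Thr — synonymous.
Codon 3: GGC Gly / GGC Gly — identical.
Codon 4: GCC Ala / GCC Ala — identical.
Codon 5: UGG Trp / UGG Trp — identical.
Codon 6: UUC Phe / UUC Phe — identical.
Codon 7: UCU Ser / UCU Ser — identical.
Codon 8: CAU His / CAU His — identical.
Codon 9: UGU Cys / UGC Cys — synonymous.
Codon 10: AAU Asn / AAC Asn — synonymous.
Nonsynonymous differences: 0 → same protein.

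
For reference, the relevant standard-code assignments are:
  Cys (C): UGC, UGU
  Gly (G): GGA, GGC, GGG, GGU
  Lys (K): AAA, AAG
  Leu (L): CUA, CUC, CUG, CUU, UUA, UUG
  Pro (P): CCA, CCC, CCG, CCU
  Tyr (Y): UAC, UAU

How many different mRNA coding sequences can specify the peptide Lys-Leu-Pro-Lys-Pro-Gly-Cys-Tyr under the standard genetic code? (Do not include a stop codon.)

Lys: 2 codons.
Leu: 6 codons.
Pro: 4 codons.
Lys: 2 codons.
Pro: 4 codons.
Gly: 4 codons.
Cys: 2 codons.
Tyr: 2 codons.
2 × 6 × 4 × 2 × 4 × 4 × 2 × 2 = 6144.

6144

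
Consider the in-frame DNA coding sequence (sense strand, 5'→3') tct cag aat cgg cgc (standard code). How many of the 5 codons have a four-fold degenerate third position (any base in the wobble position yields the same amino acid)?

3

Codon 1 TCT (Ser): third position 4-fold.
Codon 2 CAG (Gln): third position 2-fold.
Codon 3 AAT (Asn): third position 2-fold.
Codon 4 CGG (Arg): third position 4-fold.
Codon 5 CGC (Arg): third position 4-fold.
Four-fold degenerate third positions: 3.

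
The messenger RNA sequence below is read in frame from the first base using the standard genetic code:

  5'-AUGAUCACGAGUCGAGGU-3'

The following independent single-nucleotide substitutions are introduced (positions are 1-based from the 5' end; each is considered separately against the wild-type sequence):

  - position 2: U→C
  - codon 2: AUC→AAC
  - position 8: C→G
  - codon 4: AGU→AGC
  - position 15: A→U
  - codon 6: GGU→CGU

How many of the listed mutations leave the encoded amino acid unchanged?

Codon 1: AUG (Met) → ACG (Thr) — missense.
Codon 2: AUC (Ile) → AAC (Asn) — missense.
Codon 3: ACG (Thr) → AGG (Arg) — missense.
Codon 4: AGU (Ser) → AGC (Ser) — synonymous.
Codon 5: CGA (Arg) → CGU (Arg) — synonymous.
Codon 6: GGU (Gly) → CGU (Arg) — missense.
Synonymous: 2 of 6.

2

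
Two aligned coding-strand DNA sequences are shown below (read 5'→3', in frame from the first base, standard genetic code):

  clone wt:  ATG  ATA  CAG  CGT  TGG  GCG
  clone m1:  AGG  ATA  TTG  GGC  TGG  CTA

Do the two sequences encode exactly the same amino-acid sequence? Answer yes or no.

Codon 1: ATG Met / AGG Arg — nonsynonymous.
Codon 2: ATA Ile / ATA Ile — identical.
Codon 3: CAG Gln / TTG Leu — nonsynonymous.
Codon 4: CGT Arg / GGC Gly — nonsynonymous.
Codon 5: TGG Trp / TGG Trp — identical.
Codon 6: GCG Ala / CTA Leu — nonsynonymous.
Nonsynonymous differences: 4 → different protein.

no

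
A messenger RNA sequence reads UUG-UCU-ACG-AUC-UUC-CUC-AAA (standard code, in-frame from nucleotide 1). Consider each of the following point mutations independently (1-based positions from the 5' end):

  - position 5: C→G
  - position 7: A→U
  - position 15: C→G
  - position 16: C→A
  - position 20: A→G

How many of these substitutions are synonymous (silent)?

Codon 2: UCU (Ser) → UGU (Cys) — missense.
Codon 3: ACG (Thr) → UCG (Ser) — missense.
Codon 5: UUC (Phe) → UUG (Leu) — missense.
Codon 6: CUC (Leu) → AUC (Ile) — missense.
Codon 7: AAA (Lys) → AGA (Arg) — missense.
Synonymous: 0 of 5.

0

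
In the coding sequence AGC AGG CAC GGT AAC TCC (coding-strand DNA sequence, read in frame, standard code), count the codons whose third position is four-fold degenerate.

Codon 1 AGC (Ser): third position 2-fold.
Codon 2 AGG (Arg): third position 2-fold.
Codon 3 CAC (His): third position 2-fold.
Codon 4 GGT (Gly): third position 4-fold.
Codon 5 AAC (Asn): third position 2-fold.
Codon 6 TCC (Ser): third position 4-fold.
Four-fold degenerate third positions: 2.

2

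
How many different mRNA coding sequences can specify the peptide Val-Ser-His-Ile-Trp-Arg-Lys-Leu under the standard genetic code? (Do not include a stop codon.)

Val: 4 codons.
Ser: 6 codons.
His: 2 codons.
Ile: 3 codons.
Trp: 1 codon.
Arg: 6 codons.
Lys: 2 codons.
Leu: 6 codons.
4 × 6 × 2 × 3 × 1 × 6 × 2 × 6 = 10368.

10368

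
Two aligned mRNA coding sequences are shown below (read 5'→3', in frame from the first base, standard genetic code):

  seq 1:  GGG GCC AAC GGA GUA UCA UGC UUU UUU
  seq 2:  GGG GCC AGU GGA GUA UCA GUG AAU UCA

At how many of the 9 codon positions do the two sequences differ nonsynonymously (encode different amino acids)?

4

Codon 1: GGG Gly / GGG Gly — identical.
Codon 2: GCC Ala / GCC Ala — identical.
Codon 3: AAC Asn / AGU Ser — nonsynonymous.
Codon 4: GGA Gly / GGA Gly — identical.
Codon 5: GUA Val / GUA Val — identical.
Codon 6: UCA Ser / UCA Ser — identical.
Codon 7: UGC Cys / GUG Val — nonsynonymous.
Codon 8: UUU Phe / AAU Asn — nonsynonymous.
Codon 9: UUU Phe / UCA Ser — nonsynonymous.
Nonsynonymous differences: 4.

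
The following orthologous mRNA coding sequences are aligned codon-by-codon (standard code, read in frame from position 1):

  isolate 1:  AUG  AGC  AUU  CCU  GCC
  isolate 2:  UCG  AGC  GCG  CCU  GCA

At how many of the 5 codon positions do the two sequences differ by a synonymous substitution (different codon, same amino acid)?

1

Codon 1: AUG Met / UCG Ser — nonsynonymous.
Codon 2: AGC Ser / AGC Ser — identical.
Codon 3: AUU Ile / GCG Ala — nonsynonymous.
Codon 4: CCU Pro / CCU Pro — identical.
Codon 5: GCC Ala / GCA Ala — synonymous.
Synonymous differences: 1.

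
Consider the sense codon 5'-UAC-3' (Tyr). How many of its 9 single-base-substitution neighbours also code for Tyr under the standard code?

1

Position 1: none → 0 synonymous.
Position 2: none → 0 synonymous.
Position 3: UAU → 1 synonymous.
Total: 0 + 0 + 1 = 1.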